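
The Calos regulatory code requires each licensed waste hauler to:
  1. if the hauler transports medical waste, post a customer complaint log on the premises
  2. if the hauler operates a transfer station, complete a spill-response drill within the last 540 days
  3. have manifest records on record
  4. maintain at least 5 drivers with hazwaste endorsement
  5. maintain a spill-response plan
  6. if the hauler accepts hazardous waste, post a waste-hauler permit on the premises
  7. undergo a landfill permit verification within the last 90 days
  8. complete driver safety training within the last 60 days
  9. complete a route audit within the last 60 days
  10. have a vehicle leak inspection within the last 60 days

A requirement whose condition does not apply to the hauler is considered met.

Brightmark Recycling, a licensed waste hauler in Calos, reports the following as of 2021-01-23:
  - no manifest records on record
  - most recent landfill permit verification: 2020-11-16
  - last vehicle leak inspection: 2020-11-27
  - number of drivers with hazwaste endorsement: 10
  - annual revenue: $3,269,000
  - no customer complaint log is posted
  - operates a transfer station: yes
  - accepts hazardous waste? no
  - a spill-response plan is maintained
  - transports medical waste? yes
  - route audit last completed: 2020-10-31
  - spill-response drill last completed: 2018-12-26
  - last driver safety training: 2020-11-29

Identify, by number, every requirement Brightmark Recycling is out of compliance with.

1, 2, 3, 9

1. condition 'transports medical waste' holds; customer complaint log absent → not met
2. condition 'operates a transfer station' holds; spill-response drill 759 days ago vs limit 540 → not met
3. manifest records absent → not met
4. drivers with hazwaste endorsement 10 ≥ 5 → met
5. spill-response plan present → met
6. condition 'accepts hazardous waste' does not hold → requirement n/a → met
7. landfill permit verification 68 days ago vs limit 90 → met
8. driver safety training 55 days ago vs limit 60 → met
9. route audit 84 days ago vs limit 60 → not met
10. vehicle leak inspection 57 days ago vs limit 60 → met
Not met: 1, 2, 3, 9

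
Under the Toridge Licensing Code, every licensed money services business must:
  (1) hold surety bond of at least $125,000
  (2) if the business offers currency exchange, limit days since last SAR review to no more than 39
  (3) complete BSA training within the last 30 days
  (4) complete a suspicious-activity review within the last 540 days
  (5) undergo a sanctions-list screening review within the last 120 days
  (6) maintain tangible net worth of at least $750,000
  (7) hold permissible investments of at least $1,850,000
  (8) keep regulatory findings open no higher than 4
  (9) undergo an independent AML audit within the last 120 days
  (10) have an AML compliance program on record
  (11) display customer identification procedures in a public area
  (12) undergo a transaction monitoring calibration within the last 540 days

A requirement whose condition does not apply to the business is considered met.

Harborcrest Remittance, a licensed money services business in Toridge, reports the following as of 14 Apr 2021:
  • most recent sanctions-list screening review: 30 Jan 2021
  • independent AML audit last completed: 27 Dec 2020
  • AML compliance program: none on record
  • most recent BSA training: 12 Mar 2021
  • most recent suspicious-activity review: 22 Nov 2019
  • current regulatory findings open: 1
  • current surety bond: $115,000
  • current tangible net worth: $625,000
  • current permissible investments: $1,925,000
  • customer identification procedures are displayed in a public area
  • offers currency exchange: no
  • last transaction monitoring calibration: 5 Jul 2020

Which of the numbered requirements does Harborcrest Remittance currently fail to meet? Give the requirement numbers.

1. surety bond $115,000 < $125,000 → not met
2. condition 'offers currency exchange' does not hold → requirement n/a → met
3. BSA training 33 days ago vs limit 30 → not met
4. suspicious-activity review 509 days ago vs limit 540 → met
5. sanctions-list screening review 74 days ago vs limit 120 → met
6. tangible net worth $625,000 < $750,000 → not met
7. permissible investments $1,925,000 ≥ $1,850,000 → met
8. regulatory findings open 1 ≤ 4 → met
9. independent AML audit 108 days ago vs limit 120 → met
10. AML compliance program absent → not met
11. customer identification procedures present → met
12. transaction monitoring calibration 283 days ago vs limit 540 → met
Not met: 1, 3, 6, 10

1, 3, 6, 10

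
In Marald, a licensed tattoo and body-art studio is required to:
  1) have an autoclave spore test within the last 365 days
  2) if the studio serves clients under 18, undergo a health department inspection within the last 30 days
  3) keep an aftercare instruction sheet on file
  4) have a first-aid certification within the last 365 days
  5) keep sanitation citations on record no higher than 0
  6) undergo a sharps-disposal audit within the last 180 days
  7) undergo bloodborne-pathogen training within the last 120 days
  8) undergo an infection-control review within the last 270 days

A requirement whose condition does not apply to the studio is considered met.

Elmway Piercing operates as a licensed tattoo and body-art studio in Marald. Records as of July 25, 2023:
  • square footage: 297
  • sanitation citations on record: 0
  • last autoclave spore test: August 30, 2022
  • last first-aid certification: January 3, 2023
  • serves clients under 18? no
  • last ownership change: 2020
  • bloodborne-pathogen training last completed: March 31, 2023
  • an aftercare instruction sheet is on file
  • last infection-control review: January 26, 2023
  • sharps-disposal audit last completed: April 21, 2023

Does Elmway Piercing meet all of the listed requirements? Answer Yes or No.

Yes

1. autoclave spore test 329 days ago vs limit 365 → met
2. condition 'serves clients under 18' does not hold → requirement n/a → met
3. aftercare instruction sheet present → met
4. first-aid certification 203 days ago vs limit 365 → met
5. sanitation citations on record 0 ≤ 0 → met
6. sharps-disposal audit 95 days ago vs limit 180 → met
7. bloodborne-pathogen training 116 days ago vs limit 120 → met
8. infection-control review 180 days ago vs limit 270 → met
All met.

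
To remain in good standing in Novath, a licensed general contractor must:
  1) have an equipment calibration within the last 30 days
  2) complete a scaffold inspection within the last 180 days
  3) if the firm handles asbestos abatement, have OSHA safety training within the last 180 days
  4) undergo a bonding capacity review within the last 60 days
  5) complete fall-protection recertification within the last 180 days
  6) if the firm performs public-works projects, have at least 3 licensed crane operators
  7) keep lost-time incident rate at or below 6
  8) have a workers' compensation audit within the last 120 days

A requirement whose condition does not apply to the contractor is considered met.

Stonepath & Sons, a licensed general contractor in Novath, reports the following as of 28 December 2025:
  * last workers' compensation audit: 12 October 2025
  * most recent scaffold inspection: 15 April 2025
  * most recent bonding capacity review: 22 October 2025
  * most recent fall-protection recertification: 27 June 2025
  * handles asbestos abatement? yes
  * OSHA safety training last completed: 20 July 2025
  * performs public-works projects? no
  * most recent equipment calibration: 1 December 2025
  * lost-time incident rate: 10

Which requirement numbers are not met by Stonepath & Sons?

2, 4, 5, 7

1. equipment calibration 27 days ago vs limit 30 → met
2. scaffold inspection 257 days ago vs limit 180 → not met
3. condition 'handles asbestos abatement' holds; OSHA safety training 161 days ago vs limit 180 → met
4. bonding capacity review 67 days ago vs limit 60 → not met
5. fall-protection recertification 184 days ago vs limit 180 → not met
6. condition 'performs public-works projects' does not hold → requirement n/a → met
7. lost-time incident rate 10 > 6 → not met
8. workers' compensation audit 77 days ago vs limit 120 → met
Not met: 2, 4, 5, 7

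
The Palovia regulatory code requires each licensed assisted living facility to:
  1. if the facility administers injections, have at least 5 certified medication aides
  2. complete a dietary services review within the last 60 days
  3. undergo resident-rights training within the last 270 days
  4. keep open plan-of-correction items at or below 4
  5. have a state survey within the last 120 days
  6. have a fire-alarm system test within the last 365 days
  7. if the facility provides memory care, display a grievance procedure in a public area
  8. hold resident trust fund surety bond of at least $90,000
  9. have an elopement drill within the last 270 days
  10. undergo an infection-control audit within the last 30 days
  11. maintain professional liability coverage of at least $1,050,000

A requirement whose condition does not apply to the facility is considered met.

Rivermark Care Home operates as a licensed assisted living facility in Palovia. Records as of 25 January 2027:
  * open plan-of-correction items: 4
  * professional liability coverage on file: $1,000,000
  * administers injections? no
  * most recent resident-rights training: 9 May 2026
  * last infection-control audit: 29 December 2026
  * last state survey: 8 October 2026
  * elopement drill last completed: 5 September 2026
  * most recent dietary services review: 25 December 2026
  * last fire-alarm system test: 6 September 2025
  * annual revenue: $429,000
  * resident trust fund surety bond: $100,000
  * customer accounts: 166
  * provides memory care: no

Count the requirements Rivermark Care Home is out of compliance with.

1. condition 'administers injections' does not hold → requirement n/a → met
2. dietary services review 31 days ago vs limit 60 → met
3. resident-rights training 261 days ago vs limit 270 → met
4. open plan-of-correction items 4 ≤ 4 → met
5. state survey 109 days ago vs limit 120 → met
6. fire-alarm system test 506 days ago vs limit 365 → not met
7. condition 'provides memory care' does not hold → requirement n/a → met
8. resident trust fund surety bond $100,000 ≥ $90,000 → met
9. elopement drill 142 days ago vs limit 270 → met
10. infection-control audit 27 days ago vs limit 30 → met
11. professional liability coverage $1,000,000 < $1,050,000 → not met
Not met: 2 of 11

2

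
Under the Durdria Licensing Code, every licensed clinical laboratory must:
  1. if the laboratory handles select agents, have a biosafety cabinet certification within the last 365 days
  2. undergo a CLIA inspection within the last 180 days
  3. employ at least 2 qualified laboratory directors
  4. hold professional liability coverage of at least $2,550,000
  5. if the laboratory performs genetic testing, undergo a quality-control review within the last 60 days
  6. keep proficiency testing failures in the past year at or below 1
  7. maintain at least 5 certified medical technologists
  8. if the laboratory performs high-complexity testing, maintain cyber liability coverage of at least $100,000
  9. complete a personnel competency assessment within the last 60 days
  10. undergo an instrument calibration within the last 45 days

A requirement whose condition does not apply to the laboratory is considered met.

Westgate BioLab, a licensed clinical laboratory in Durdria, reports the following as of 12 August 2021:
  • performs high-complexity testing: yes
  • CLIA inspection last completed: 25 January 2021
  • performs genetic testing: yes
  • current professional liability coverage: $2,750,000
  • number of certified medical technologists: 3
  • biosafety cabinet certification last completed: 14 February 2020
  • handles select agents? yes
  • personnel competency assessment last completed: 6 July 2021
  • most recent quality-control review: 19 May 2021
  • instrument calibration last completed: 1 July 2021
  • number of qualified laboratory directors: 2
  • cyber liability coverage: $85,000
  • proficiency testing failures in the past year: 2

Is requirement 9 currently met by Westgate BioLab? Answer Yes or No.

Yes

9. personnel competency assessment 37 days ago vs limit 60 → met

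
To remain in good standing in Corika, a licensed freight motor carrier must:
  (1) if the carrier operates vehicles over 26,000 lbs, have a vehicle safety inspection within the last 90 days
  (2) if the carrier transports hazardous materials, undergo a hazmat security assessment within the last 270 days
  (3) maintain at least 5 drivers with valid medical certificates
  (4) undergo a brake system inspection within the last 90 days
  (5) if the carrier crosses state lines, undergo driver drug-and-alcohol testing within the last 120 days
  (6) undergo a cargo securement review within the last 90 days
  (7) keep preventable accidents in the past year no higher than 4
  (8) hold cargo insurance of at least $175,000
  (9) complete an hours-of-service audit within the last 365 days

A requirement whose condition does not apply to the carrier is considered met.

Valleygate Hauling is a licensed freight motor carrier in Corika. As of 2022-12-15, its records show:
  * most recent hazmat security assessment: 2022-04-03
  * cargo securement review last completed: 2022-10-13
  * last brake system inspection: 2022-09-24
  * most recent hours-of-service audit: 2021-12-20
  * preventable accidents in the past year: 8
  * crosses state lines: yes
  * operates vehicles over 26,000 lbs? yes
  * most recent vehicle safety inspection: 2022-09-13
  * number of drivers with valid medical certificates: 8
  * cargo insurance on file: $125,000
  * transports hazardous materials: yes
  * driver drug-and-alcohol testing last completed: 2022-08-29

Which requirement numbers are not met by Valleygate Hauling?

1. condition 'operates vehicles over 26,000 lbs' holds; vehicle safety inspection 93 days ago vs limit 90 → not met
2. condition 'transports hazardous materials' holds; hazmat security assessment 256 days ago vs limit 270 → met
3. drivers with valid medical certificates 8 ≥ 5 → met
4. brake system inspection 82 days ago vs limit 90 → met
5. condition 'crosses state lines' holds; driver drug-and-alcohol testing 108 days ago vs limit 120 → met
6. cargo securement review 63 days ago vs limit 90 → met
7. preventable accidents in the past year 8 > 4 → not met
8. cargo insurance $125,000 < $175,000 → not met
9. hours-of-service audit 360 days ago vs limit 365 → met
Not met: 1, 7, 8

1, 7, 8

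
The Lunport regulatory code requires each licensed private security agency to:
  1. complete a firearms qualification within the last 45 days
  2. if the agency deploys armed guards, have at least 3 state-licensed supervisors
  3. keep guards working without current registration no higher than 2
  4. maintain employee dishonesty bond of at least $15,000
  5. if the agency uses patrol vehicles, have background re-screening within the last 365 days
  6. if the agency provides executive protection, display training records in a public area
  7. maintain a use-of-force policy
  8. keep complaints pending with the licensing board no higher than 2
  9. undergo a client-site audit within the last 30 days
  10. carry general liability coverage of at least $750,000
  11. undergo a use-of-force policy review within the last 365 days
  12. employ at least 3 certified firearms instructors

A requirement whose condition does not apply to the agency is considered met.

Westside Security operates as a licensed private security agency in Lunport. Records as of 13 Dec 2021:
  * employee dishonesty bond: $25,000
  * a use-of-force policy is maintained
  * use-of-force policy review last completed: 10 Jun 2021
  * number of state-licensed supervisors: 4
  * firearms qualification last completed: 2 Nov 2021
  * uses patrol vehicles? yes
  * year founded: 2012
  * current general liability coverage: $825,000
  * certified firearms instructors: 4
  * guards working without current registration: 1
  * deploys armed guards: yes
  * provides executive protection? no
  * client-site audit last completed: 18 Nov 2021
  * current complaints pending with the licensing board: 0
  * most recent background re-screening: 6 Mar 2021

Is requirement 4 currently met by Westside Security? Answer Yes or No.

4. employee dishonesty bond $25,000 ≥ $15,000 → met

Yes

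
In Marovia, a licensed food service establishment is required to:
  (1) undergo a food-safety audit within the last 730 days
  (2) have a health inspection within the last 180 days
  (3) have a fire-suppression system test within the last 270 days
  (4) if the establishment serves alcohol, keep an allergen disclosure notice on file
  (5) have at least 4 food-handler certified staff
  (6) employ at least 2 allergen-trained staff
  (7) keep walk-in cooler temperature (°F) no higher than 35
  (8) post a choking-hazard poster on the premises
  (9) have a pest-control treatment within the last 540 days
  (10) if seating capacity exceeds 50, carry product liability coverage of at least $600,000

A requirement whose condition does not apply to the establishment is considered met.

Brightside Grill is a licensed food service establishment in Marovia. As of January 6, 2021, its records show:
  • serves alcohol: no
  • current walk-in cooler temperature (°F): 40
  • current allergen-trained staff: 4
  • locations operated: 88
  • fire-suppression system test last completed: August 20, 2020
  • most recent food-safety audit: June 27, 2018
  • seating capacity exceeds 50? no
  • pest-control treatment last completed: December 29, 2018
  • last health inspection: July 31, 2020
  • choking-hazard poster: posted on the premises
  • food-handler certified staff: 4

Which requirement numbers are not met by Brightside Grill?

1. food-safety audit 924 days ago vs limit 730 → not met
2. health inspection 159 days ago vs limit 180 → met
3. fire-suppression system test 139 days ago vs limit 270 → met
4. condition 'serves alcohol' does not hold → requirement n/a → met
5. food-handler certified staff 4 ≥ 4 → met
6. allergen-trained staff 4 ≥ 2 → met
7. walk-in cooler temperature (°F) 40 > 35 → not met
8. choking-hazard poster present → met
9. pest-control treatment 739 days ago vs limit 540 → not met
10. condition 'seating capacity exceeds 50' does not hold → requirement n/a → met
Not met: 1, 7, 9

1, 7, 9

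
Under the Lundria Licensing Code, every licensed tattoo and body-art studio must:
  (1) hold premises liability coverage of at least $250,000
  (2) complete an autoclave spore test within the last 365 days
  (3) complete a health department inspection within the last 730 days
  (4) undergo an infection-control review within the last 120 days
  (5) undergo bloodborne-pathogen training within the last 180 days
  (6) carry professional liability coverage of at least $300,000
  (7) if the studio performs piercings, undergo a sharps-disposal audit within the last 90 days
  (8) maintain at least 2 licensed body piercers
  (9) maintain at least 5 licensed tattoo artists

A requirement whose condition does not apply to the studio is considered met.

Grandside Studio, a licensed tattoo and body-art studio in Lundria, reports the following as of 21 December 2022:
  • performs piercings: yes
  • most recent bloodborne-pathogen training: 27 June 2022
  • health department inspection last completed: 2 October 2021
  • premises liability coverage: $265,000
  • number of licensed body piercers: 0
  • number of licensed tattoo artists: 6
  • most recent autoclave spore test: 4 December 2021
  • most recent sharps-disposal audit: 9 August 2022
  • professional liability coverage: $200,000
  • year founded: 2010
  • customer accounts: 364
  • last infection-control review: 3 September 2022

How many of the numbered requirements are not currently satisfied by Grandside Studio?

4

1. premises liability coverage $265,000 ≥ $250,000 → met
2. autoclave spore test 382 days ago vs limit 365 → not met
3. health department inspection 445 days ago vs limit 730 → met
4. infection-control review 109 days ago vs limit 120 → met
5. bloodborne-pathogen training 177 days ago vs limit 180 → met
6. professional liability coverage $200,000 < $300,000 → not met
7. condition 'performs piercings' holds; sharps-disposal audit 134 days ago vs limit 90 → not met
8. licensed body piercers 0 < 2 → not met
9. licensed tattoo artists 6 ≥ 5 → met
Not met: 4 of 9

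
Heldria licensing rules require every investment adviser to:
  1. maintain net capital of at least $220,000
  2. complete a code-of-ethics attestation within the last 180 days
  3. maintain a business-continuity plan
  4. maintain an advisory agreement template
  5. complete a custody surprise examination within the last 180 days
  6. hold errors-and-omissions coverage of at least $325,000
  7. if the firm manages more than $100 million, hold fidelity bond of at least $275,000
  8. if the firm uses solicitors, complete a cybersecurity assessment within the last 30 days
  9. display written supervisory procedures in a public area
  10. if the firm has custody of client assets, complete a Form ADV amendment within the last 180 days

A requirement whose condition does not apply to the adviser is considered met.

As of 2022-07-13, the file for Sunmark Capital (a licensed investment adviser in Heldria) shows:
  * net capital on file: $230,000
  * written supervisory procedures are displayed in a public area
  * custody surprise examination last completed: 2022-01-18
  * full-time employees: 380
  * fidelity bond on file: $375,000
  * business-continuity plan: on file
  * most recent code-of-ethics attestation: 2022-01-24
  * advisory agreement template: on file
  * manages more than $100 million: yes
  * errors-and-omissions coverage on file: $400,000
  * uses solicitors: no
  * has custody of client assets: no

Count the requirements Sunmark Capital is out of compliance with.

1. net capital $230,000 ≥ $220,000 → met
2. code-of-ethics attestation 170 days ago vs limit 180 → met
3. business-continuity plan present → met
4. advisory agreement template present → met
5. custody surprise examination 176 days ago vs limit 180 → met
6. errors-and-omissions coverage $400,000 ≥ $325,000 → met
7. condition 'manages more than $100 million' holds; fidelity bond $375,000 ≥ $275,000 → met
8. condition 'uses solicitors' does not hold → requirement n/a → met
9. written supervisory procedures present → met
10. condition 'has custody of client assets' does not hold → requirement n/a → met
Not met: 0 of 10

0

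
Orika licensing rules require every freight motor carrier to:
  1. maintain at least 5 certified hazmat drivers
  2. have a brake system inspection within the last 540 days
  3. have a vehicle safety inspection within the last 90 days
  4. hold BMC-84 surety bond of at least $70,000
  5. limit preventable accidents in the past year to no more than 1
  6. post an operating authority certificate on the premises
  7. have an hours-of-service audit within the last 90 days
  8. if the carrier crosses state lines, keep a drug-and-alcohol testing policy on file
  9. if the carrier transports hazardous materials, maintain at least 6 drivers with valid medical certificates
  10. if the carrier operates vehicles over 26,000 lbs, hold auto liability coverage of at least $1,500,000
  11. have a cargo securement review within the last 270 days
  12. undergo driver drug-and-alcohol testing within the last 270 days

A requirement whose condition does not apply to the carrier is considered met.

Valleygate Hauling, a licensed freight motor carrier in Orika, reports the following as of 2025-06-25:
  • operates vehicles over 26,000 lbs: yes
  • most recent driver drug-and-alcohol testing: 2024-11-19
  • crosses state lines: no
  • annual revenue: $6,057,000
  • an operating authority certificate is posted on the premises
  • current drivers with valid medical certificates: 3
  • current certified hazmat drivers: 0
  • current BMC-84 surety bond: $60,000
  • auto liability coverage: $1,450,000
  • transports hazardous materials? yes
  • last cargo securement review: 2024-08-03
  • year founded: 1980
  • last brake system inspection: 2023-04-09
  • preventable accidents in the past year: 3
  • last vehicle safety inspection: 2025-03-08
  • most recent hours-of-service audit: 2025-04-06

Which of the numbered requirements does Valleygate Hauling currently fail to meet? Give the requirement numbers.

1. certified hazmat drivers 0 < 5 → not met
2. brake system inspection 808 days ago vs limit 540 → not met
3. vehicle safety inspection 109 days ago vs limit 90 → not met
4. BMC-84 surety bond $60,000 < $70,000 → not met
5. preventable accidents in the past year 3 > 1 → not met
6. operating authority certificate present → met
7. hours-of-service audit 80 days ago vs limit 90 → met
8. condition 'crosses state lines' does not hold → requirement n/a → met
9. condition 'transports hazardous materials' holds; drivers with valid medical certificates 3 < 6 → not met
10. condition 'operates vehicles over 26,000 lbs' holds; auto liability coverage $1,450,000 < $1,500,000 → not met
11. cargo securement review 326 days ago vs limit 270 → not met
12. driver drug-and-alcohol testing 218 days ago vs limit 270 → met
Not met: 1, 2, 3, 4, 5, 9, 10, 11

1, 2, 3, 4, 5, 9, 10, 11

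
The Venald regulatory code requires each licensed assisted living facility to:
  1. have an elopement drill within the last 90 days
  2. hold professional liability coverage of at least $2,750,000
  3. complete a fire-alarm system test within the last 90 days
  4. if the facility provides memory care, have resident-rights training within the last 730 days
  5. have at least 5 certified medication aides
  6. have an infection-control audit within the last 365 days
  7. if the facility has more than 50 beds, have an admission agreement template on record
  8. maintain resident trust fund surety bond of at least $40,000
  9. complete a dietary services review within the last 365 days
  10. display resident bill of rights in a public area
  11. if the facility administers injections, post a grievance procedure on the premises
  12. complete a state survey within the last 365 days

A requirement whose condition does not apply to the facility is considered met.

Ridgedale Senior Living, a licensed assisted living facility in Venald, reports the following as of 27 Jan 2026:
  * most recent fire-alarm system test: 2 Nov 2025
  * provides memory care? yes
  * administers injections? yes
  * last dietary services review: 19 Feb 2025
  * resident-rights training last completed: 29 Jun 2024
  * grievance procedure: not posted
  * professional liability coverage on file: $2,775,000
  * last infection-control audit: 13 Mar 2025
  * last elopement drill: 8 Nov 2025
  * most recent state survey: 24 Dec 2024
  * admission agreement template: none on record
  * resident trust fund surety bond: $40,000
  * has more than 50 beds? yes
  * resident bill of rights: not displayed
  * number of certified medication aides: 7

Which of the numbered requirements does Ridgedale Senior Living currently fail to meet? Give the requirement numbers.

7, 10, 11, 12

1. elopement drill 80 days ago vs limit 90 → met
2. professional liability coverage $2,775,000 ≥ $2,750,000 → met
3. fire-alarm system test 86 days ago vs limit 90 → met
4. condition 'provides memory care' holds; resident-rights training 577 days ago vs limit 730 → met
5. certified medication aides 7 ≥ 5 → met
6. infection-control audit 320 days ago vs limit 365 → met
7. condition 'has more than 50 beds' holds; admission agreement template absent → not met
8. resident trust fund surety bond $40,000 ≥ $40,000 → met
9. dietary services review 342 days ago vs limit 365 → met
10. resident bill of rights absent → not met
11. condition 'administers injections' holds; grievance procedure absent → not met
12. state survey 399 days ago vs limit 365 → not met
Not met: 7, 10, 11, 12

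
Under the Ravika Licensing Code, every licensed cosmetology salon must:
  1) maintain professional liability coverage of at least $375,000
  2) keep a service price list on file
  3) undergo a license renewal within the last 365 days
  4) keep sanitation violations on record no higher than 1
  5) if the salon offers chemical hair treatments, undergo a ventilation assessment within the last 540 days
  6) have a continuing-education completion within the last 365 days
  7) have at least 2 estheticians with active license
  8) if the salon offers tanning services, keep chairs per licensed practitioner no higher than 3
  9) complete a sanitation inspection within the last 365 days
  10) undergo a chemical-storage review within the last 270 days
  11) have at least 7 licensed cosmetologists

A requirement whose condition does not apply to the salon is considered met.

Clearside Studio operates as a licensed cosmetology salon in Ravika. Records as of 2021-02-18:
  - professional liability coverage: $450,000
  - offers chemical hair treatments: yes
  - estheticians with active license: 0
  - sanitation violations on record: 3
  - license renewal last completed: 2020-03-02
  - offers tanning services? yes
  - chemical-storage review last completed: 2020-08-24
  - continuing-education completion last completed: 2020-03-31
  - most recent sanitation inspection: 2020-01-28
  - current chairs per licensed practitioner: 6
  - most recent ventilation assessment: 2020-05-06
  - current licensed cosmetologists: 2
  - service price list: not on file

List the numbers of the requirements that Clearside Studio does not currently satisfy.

2, 4, 7, 8, 9, 11

1. professional liability coverage $450,000 ≥ $375,000 → met
2. service price list absent → not met
3. license renewal 353 days ago vs limit 365 → met
4. sanitation violations on record 3 > 1 → not met
5. condition 'offers chemical hair treatments' holds; ventilation assessment 288 days ago vs limit 540 → met
6. continuing-education completion 324 days ago vs limit 365 → met
7. estheticians with active license 0 < 2 → not met
8. condition 'offers tanning services' holds; chairs per licensed practitioner 6 > 3 → not met
9. sanitation inspection 387 days ago vs limit 365 → not met
10. chemical-storage review 178 days ago vs limit 270 → met
11. licensed cosmetologists 2 < 7 → not met
Not met: 2, 4, 7, 8, 9, 11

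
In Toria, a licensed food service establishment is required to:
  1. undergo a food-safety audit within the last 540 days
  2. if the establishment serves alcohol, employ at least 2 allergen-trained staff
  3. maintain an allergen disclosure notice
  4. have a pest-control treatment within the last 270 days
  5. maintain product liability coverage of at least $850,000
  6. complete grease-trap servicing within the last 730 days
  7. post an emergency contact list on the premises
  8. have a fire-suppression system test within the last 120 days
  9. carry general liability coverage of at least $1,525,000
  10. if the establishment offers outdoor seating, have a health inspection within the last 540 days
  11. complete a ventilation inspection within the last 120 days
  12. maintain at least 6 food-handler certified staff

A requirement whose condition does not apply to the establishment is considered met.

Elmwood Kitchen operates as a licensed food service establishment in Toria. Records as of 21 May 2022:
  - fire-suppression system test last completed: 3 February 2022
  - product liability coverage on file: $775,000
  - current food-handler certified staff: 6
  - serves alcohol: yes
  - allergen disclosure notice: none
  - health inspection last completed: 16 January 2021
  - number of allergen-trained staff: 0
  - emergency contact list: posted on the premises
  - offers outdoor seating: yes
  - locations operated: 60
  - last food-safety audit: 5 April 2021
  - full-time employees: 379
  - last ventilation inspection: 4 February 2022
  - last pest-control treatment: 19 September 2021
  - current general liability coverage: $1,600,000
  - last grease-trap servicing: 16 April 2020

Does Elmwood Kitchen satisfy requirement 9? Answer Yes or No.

Yes

9. general liability coverage $1,600,000 ≥ $1,525,000 → met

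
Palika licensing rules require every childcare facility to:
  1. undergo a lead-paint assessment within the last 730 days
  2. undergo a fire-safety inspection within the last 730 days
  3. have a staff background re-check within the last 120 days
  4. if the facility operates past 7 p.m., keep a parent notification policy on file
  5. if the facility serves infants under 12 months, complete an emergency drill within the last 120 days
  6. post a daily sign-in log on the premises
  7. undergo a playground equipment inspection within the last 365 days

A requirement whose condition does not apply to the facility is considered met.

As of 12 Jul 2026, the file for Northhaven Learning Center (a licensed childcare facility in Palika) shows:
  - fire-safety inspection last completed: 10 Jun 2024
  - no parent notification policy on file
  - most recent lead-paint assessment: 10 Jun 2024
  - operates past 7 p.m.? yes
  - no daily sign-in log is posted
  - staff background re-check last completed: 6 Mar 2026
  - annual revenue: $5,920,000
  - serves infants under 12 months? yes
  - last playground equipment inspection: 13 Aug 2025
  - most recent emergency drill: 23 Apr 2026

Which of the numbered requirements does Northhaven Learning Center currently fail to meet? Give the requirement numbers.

1. lead-paint assessment 762 days ago vs limit 730 → not met
2. fire-safety inspection 762 days ago vs limit 730 → not met
3. staff background re-check 128 days ago vs limit 120 → not met
4. condition 'operates past 7 p.m.' holds; parent notification policy absent → not met
5. condition 'serves infants under 12 months' holds; emergency drill 80 days ago vs limit 120 → met
6. daily sign-in log absent → not met
7. playground equipment inspection 333 days ago vs limit 365 → met
Not met: 1, 2, 3, 4, 6

1, 2, 3, 4, 6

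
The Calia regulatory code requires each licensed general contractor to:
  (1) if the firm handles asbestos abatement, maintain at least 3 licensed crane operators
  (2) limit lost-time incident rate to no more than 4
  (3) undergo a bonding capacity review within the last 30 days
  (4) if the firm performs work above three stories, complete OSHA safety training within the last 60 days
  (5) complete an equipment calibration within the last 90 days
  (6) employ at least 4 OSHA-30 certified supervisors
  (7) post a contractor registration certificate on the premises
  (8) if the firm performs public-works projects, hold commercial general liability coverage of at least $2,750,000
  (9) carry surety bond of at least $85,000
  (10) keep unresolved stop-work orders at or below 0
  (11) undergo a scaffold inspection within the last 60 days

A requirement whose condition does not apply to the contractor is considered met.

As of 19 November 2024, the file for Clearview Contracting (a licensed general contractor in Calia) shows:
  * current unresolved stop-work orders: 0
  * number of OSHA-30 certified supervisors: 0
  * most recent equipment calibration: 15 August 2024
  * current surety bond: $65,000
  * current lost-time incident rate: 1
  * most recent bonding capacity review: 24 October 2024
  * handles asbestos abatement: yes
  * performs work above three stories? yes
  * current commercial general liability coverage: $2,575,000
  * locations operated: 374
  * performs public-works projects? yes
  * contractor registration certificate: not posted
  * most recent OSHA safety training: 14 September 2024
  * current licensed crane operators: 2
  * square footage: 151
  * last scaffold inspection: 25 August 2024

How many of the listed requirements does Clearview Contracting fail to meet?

1. condition 'handles asbestos abatement' holds; licensed crane operators 2 < 3 → not met
2. lost-time incident rate 1 ≤ 4 → met
3. bonding capacity review 26 days ago vs limit 30 → met
4. condition 'performs work above three stories' holds; OSHA safety training 66 days ago vs limit 60 → not met
5. equipment calibration 96 days ago vs limit 90 → not met
6. OSHA-30 certified supervisors 0 < 4 → not met
7. contractor registration certificate absent → not met
8. condition 'performs public-works projects' holds; commercial general liability coverage $2,575,000 < $2,750,000 → not met
9. surety bond $65,000 < $85,000 → not met
10. unresolved stop-work orders 0 ≤ 0 → met
11. scaffold inspection 86 days ago vs limit 60 → not met
Not met: 8 of 11

8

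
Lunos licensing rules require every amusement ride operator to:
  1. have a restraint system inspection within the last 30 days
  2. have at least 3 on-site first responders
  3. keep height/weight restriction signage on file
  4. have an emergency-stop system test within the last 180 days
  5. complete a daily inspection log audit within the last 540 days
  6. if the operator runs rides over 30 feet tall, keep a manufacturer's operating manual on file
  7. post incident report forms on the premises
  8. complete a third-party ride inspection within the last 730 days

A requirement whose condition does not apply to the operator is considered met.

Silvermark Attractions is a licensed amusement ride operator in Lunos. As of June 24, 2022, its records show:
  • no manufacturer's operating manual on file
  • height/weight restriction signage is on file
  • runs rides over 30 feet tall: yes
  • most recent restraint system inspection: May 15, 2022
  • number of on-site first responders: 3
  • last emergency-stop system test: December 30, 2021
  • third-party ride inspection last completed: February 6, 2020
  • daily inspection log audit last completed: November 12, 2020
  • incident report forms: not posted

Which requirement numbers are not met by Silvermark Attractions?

1. restraint system inspection 40 days ago vs limit 30 → not met
2. on-site first responders 3 ≥ 3 → met
3. height/weight restriction signage present → met
4. emergency-stop system test 176 days ago vs limit 180 → met
5. daily inspection log audit 589 days ago vs limit 540 → not met
6. condition 'runs rides over 30 feet tall' holds; manufacturer's operating manual absent → not met
7. incident report forms absent → not met
8. third-party ride inspection 869 days ago vs limit 730 → not met
Not met: 1, 5, 6, 7, 8

1, 5, 6, 7, 8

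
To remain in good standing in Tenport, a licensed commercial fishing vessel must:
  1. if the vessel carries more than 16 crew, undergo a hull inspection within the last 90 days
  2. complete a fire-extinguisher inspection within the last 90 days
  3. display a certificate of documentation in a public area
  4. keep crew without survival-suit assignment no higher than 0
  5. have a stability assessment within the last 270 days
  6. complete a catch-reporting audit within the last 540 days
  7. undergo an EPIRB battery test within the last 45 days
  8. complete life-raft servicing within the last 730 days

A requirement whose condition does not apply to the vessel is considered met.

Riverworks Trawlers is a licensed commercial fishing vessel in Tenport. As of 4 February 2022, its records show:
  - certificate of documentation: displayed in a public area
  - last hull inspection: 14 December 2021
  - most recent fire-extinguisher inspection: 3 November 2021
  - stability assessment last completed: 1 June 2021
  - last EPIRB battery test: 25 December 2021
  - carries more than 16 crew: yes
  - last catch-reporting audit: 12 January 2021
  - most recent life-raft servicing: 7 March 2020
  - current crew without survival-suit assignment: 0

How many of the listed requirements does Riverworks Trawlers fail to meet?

1

1. condition 'carries more than 16 crew' holds; hull inspection 52 days ago vs limit 90 → met
2. fire-extinguisher inspection 93 days ago vs limit 90 → not met
3. certificate of documentation present → met
4. crew without survival-suit assignment 0 ≤ 0 → met
5. stability assessment 248 days ago vs limit 270 → met
6. catch-reporting audit 388 days ago vs limit 540 → met
7. EPIRB battery test 41 days ago vs limit 45 → met
8. life-raft servicing 699 days ago vs limit 730 → met
Not met: 1 of 8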